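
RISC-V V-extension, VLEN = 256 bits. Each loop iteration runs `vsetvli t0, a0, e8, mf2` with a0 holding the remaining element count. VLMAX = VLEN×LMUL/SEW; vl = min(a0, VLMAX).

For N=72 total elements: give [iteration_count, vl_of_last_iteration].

[iterations, last_vl] = [5, 8]

lanes per group: 256·1/2/8 = 16
iterations = ceil(72/16) = 5; final-pass vl = 8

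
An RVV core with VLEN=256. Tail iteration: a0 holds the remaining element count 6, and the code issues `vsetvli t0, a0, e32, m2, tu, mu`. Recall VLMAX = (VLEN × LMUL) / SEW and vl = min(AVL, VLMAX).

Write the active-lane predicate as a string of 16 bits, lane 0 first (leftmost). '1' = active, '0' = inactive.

VLMAX = (256 × 2) / 32 = 16 lanes
vl ← min(6, 16) = 6
bits (lane 0 leftmost): 1111110000000000

predicate = 1111110000000000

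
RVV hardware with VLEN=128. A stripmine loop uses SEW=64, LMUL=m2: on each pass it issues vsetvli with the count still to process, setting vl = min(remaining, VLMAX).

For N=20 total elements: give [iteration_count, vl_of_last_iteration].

[iterations, last_vl] = [5, 4]

VLMAX = VLEN×LMUL/SEW = 128×2/64 = 4
N=20: ⌈20/4⌉ = 5 iters; last vl = 20 − 4×4 = 4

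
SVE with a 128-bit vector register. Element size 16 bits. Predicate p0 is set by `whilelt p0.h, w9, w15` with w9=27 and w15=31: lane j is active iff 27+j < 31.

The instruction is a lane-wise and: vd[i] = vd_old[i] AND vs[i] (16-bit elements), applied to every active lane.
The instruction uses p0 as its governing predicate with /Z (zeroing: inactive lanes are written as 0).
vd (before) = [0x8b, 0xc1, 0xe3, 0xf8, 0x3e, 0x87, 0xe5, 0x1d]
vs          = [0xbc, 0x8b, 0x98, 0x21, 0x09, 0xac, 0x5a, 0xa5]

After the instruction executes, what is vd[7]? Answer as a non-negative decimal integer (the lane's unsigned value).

lane count: 128 div 16 = 8
whilelt: lane j active iff 27+j < 31 → j < 4 → 4 active
[0] and(0x8b,0xbc) = 0x88
[1] and(0xc1,0x8b) = 0x81
[2] and(0xe3,0x98) = 0x80
[3] and(0xf8,0x21) = 0x20
[4] tail/zero = 0x00
[5] tail/zero = 0x00
[6] tail/zero = 0x00
[7] tail/zero = 0x00

vd[7] = 0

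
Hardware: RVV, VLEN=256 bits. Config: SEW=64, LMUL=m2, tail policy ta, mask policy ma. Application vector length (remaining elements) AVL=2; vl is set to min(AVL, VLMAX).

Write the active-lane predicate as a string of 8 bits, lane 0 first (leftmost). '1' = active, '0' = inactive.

predicate = 11000000

lanes per group: 256·2/64 = 8
AVL=2 ≤ VLMAX=8, so vl = 2
bits (lane 0 leftmost): 11000000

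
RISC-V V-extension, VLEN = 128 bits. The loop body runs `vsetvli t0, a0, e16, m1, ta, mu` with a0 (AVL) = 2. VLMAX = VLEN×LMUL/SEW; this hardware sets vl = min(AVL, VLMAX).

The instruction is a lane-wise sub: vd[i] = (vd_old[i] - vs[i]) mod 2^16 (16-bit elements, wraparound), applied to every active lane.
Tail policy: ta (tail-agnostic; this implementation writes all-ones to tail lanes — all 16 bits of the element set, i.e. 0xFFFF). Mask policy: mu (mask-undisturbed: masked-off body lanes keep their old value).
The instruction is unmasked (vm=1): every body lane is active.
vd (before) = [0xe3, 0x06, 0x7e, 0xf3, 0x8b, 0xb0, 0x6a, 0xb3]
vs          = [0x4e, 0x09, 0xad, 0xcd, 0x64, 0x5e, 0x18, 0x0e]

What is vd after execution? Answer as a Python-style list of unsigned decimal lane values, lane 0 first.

lanes per group: 128·1/16 = 8
vl ← min(2, 8) = 2
  i=0: sub(0xe3,0x4e) → 149
  i=1: sub(0x06,0x09) → 65533
  i=2: tail/ones → 65535
  i=3: tail/ones → 65535
  i=4: tail/ones → 65535
  i=5: tail/ones → 65535
  i=6: tail/ones → 65535
  i=7: tail/ones → 65535

vd = [149, 65533, 65535, 65535, 65535, 65535, 65535, 65535]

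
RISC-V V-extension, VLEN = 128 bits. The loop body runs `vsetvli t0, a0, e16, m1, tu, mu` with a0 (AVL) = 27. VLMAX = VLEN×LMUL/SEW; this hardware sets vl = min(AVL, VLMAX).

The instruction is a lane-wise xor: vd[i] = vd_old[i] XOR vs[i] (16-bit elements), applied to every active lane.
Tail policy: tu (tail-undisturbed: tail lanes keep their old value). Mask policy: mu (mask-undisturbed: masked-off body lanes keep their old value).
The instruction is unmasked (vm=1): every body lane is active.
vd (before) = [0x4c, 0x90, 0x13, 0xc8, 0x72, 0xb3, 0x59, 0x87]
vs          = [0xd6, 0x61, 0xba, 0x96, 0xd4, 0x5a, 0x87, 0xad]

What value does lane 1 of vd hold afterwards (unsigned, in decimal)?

VLMAX = VLEN×LMUL/SEW = 128×1/16 = 8
vl = min(AVL, VLMAX) = min(27, 8) = 8
[0] xor(0x4c,0xd6) = 0x9a
[1] xor(0x90,0x61) = 0xf1
[2] xor(0x13,0xba) = 0xa9
[3] xor(0xc8,0x96) = 0x5e
[4] xor(0x72,0xd4) = 0xa6
[5] xor(0xb3,0x5a) = 0xe9
[6] xor(0x59,0x87) = 0xde
[7] xor(0x87,0xad) = 0x2a

vd[1] = 241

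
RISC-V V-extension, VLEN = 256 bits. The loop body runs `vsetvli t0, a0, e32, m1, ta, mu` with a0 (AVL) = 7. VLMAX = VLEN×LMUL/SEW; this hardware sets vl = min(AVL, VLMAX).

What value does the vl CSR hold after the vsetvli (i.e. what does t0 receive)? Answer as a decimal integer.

vl = 7

lanes per group: 256·1/32 = 8
vl ← min(7, 8) = 7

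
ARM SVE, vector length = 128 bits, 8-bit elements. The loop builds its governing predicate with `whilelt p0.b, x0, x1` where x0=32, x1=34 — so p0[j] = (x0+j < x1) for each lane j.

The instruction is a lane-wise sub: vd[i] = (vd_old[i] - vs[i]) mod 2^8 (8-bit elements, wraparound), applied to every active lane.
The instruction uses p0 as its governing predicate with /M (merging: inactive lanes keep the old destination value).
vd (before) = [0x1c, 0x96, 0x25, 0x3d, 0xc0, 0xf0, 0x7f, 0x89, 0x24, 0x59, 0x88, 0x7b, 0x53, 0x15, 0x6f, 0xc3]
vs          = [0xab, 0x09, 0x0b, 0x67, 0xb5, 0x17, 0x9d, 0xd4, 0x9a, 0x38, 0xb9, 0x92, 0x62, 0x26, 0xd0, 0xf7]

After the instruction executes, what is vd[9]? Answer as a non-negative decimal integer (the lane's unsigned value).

vd[9] = 89

128-bit reg / 8-bit elem → 16 lanes
p0[j] = (32+j < 34); true for j=0..1 → 2 lanes set
lane  0: sub(0x1c,0xab) ⇒ 0x71
lane  1: sub(0x96,0x09) ⇒ 0x8d
lane  2: tail/keep ⇒ 0x25
lane  3: tail/keep ⇒ 0x3d
lane  4: tail/keep ⇒ 0xc0
lane  5: tail/keep ⇒ 0xf0
lane  6: tail/keep ⇒ 0x7f
lane  7: tail/keep ⇒ 0x89
lane  8: tail/keep ⇒ 0x24
lane  9: tail/keep ⇒ 0x59
lane 10: tail/keep ⇒ 0x88
lane 11: tail/keep ⇒ 0x7b
lane 12: tail/keep ⇒ 0x53
lane 13: tail/keep ⇒ 0x15
lane 14: tail/keep ⇒ 0x6f
lane 15: tail/keep ⇒ 0xc3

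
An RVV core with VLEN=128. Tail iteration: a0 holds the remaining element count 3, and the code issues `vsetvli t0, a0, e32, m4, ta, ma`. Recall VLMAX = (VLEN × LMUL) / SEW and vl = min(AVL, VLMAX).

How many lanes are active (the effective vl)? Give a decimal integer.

lanes per group: 128·4/32 = 16
vl = min(AVL, VLMAX) = min(3, 16) = 3

vl = 3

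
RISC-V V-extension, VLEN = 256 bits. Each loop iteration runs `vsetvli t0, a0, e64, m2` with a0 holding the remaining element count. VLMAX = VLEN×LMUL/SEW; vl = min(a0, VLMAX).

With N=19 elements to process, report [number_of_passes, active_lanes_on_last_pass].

lanes per group: 256·2/64 = 8
N=19: ⌈19/8⌉ = 3 iters; last vl = 19 − 2×8 = 3

[iterations, last_vl] = [3, 3]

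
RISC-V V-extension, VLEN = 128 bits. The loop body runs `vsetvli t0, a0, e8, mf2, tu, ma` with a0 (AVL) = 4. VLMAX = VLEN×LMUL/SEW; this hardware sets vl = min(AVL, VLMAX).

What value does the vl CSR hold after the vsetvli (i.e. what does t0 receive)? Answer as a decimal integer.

lanes per group: 128·1/2/8 = 8
AVL=4 ≤ VLMAX=8, so vl = 4

vl = 4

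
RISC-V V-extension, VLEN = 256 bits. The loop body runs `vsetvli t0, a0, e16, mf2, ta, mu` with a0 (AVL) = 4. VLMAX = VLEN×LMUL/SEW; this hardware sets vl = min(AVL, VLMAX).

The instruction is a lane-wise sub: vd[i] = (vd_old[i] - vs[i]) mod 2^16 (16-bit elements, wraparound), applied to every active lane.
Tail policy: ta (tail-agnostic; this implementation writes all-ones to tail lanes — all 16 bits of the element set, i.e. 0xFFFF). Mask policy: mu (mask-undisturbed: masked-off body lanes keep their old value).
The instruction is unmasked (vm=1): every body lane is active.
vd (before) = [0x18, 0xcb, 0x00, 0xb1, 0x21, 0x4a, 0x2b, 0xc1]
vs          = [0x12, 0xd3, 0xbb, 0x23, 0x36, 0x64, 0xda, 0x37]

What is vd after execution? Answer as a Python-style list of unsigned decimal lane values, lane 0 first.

VLMAX = VLEN×LMUL/SEW = 256×1/2/16 = 8
vl = min(AVL, VLMAX) = min(4, 8) = 4
lane  0: sub(0x18,0x12) ⇒ 0x06
lane  1: sub(0xcb,0xd3) ⇒ 0xfff8
lane  2: sub(0x00,0xbb) ⇒ 0xff45
lane  3: sub(0xb1,0x23) ⇒ 0x8e
lane  4: tail/ones ⇒ 0xffff
lane  5: tail/ones ⇒ 0xffff
lane  6: tail/ones ⇒ 0xffff
lane  7: tail/ones ⇒ 0xffff

vd = [6, 65528, 65349, 142, 65535, 65535, 65535, 65535]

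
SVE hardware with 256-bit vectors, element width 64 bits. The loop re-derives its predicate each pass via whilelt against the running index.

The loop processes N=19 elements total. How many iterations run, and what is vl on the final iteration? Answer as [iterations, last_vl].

[iterations, last_vl] = [5, 3]

lane count: 256 div 64 = 4
N=19: ⌈19/4⌉ = 5 iters; last vl = 19 − 4×4 = 3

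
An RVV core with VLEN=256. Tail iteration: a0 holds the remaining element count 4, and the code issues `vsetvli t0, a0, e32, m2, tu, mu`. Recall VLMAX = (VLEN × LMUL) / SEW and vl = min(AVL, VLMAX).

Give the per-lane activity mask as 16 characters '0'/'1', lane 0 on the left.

lanes per group: 256·2/32 = 16
vl ← min(4, 16) = 4
bits (lane 0 leftmost): 1111000000000000

predicate = 1111000000000000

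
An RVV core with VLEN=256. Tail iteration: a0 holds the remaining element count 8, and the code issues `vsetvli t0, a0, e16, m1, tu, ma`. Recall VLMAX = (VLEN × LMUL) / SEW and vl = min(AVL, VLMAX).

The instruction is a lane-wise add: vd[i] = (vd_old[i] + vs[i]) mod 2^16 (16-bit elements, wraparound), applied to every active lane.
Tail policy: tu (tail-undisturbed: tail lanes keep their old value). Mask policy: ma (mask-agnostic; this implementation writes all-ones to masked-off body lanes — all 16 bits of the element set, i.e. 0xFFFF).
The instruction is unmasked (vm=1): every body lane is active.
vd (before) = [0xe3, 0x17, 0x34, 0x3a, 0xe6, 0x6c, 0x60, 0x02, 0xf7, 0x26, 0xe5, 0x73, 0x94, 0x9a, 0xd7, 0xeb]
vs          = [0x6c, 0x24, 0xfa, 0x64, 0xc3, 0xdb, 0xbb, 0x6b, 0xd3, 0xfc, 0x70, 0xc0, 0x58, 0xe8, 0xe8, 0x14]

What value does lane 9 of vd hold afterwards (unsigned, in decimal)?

vd[9] = 38

VLMAX = (256 × 1) / 16 = 16 lanes
vl = min(AVL, VLMAX) = min(8, 16) = 8
[0] add(0xe3,0x6c) = 0x14f
[1] add(0x17,0x24) = 0x3b
[2] add(0x34,0xfa) = 0x12e
[3] add(0x3a,0x64) = 0x9e
[4] add(0xe6,0xc3) = 0x1a9
[5] add(0x6c,0xdb) = 0x147
[6] add(0x60,0xbb) = 0x11b
[7] add(0x02,0x6b) = 0x6d
[8] tail/keep = 0xf7
[9] tail/keep = 0x26
[10] tail/keep = 0xe5
[11] tail/keep = 0x73
[12] tail/keep = 0x94
[13] tail/keep = 0x9a
[14] tail/keep = 0xd7
[15] tail/keep = 0xeb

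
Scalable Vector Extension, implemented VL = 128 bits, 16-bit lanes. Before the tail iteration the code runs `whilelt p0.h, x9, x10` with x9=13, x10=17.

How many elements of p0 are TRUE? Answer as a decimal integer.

register lanes = 128/16 = 8
active while 13+j < 17, i.e. j ∈ [0,4) capped at 8 ⇒ 4

vl = 4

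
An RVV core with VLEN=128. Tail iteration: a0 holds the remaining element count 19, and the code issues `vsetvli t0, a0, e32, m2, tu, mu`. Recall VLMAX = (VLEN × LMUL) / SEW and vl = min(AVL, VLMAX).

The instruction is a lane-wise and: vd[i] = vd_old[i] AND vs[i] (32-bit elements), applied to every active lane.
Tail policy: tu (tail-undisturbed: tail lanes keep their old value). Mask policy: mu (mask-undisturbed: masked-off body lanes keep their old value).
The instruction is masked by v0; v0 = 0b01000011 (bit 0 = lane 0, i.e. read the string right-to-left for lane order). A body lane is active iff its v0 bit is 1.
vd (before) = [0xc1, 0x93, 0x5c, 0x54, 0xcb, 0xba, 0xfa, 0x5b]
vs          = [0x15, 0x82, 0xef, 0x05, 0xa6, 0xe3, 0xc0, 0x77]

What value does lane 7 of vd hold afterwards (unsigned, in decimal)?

vd[7] = 91

lanes per group: 128·2/32 = 8
vl = min(AVL, VLMAX) = min(19, 8) = 8
  i=0: and(0xc1,0x15) → 1
  i=1: and(0x93,0x82) → 130
  i=2: mask-off/keep → 92
  i=3: mask-off/keep → 84
  i=4: mask-off/keep → 203
  i=5: mask-off/keep → 186
  i=6: and(0xfa,0xc0) → 192
  i=7: mask-off/keep → 91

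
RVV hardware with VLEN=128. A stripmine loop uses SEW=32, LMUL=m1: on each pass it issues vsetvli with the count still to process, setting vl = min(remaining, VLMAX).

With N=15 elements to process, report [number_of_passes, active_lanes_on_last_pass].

[iterations, last_vl] = [4, 3]

VLMAX = (128 × 1) / 32 = 4 lanes
N=15: ⌈15/4⌉ = 4 iters; last vl = 15 − 3×4 = 3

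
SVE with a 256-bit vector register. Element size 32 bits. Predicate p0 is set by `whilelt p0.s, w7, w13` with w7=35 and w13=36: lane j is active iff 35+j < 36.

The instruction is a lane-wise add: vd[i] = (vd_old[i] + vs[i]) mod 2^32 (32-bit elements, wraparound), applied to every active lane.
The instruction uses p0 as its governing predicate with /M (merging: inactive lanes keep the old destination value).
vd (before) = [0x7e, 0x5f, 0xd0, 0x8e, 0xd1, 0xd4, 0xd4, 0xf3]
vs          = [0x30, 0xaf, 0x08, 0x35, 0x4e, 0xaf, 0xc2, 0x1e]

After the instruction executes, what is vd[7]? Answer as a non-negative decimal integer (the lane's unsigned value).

vd[7] = 243

lane count: 256 div 32 = 8
p0[j] = (35+j < 36); true for j=0..0 → 1 lanes set
vd[0] add(0x7e,0x30) -> 0xae
vd[1] tail/keep -> 0x5f
vd[2] tail/keep -> 0xd0
vd[3] tail/keep -> 0x8e
vd[4] tail/keep -> 0xd1
vd[5] tail/keep -> 0xd4
vd[6] tail/keep -> 0xd4
vd[7] tail/keep -> 0xf3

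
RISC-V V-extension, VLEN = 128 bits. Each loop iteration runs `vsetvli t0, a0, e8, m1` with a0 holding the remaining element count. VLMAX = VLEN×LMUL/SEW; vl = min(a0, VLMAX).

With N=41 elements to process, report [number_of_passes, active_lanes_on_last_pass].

[iterations, last_vl] = [3, 9]

VLMAX = VLEN×LMUL/SEW = 128×1/8 = 16
N=41: ⌈41/16⌉ = 3 iters; last vl = 41 − 2×16 = 9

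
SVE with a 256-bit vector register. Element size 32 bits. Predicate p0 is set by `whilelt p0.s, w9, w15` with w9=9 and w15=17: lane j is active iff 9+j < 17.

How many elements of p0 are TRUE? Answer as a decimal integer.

vl = 8

lane count: 256 div 32 = 8
p0[j] = (9+j < 17); true for j=0..7 → 8 lanes set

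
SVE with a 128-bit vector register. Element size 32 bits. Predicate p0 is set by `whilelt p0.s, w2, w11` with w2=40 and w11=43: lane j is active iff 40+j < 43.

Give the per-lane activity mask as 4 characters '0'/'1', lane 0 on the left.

predicate = 1110

register lanes = 128/32 = 4
active while 40+j < 43, i.e. j ∈ [0,3) capped at 4 ⇒ 3
bits (lane 0 leftmost): 1110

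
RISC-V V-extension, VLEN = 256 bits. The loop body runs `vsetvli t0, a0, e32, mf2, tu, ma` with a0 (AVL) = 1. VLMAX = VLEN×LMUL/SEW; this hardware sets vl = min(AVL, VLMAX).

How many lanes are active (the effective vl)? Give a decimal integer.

VLMAX = VLEN×LMUL/SEW = 256×1/2/32 = 4
vl ← min(1, 4) = 1

vl = 1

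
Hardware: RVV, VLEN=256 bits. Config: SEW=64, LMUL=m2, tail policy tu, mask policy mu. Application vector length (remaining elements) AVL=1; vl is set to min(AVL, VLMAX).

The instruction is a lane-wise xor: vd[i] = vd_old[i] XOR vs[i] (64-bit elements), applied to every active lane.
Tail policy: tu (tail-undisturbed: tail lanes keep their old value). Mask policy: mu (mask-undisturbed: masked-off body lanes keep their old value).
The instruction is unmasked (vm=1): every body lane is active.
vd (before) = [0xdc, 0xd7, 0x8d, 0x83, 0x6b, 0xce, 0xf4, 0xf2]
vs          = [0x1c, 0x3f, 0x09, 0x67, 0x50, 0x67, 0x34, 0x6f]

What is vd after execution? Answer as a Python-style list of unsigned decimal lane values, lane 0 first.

lanes per group: 256·2/64 = 8
vl = min(AVL, VLMAX) = min(1, 8) = 1
[0] xor(0xdc,0x1c) = 0xc0
[1] tail/keep = 0xd7
[2] tail/keep = 0x8d
[3] tail/keep = 0x83
[4] tail/keep = 0x6b
[5] tail/keep = 0xce
[6] tail/keep = 0xf4
[7] tail/keep = 0xf2

vd = [192, 215, 141, 131, 107, 206, 244, 242]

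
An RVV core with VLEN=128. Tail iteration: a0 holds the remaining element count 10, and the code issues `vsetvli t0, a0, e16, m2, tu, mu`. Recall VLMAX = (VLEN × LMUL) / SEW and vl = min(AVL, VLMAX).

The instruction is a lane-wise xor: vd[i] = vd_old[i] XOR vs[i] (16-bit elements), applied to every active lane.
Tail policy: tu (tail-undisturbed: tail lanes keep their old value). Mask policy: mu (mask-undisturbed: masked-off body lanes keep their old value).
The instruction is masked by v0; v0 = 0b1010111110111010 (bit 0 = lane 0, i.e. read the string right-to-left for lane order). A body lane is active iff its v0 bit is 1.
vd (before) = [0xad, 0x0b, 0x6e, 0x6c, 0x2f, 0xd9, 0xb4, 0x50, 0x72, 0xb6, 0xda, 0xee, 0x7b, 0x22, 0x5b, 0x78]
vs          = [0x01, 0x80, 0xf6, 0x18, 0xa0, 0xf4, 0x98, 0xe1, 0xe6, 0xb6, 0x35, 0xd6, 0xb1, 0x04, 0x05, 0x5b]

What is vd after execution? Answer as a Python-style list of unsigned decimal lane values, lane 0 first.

VLMAX = VLEN×LMUL/SEW = 128×2/16 = 16
vl ← min(10, 16) = 10
lane  0: mask-off/keep ⇒ 0xad
lane  1: xor(0x0b,0x80) ⇒ 0x8b
lane  2: mask-off/keep ⇒ 0x6e
lane  3: xor(0x6c,0x18) ⇒ 0x74
lane  4: xor(0x2f,0xa0) ⇒ 0x8f
lane  5: xor(0xd9,0xf4) ⇒ 0x2d
lane  6: mask-off/keep ⇒ 0xb4
lane  7: xor(0x50,0xe1) ⇒ 0xb1
lane  8: xor(0x72,0xe6) ⇒ 0x94
lane  9: xor(0xb6,0xb6) ⇒ 0x00
lane 10: tail/keep ⇒ 0xda
lane 11: tail/keep ⇒ 0xee
lane 12: tail/keep ⇒ 0x7b
lane 13: tail/keep ⇒ 0x22
lane 14: tail/keep ⇒ 0x5b
lane 15: tail/keep ⇒ 0x78

vd = [173, 139, 110, 116, 143, 45, 180, 177, 148, 0, 218, 238, 123, 34, 91, 120]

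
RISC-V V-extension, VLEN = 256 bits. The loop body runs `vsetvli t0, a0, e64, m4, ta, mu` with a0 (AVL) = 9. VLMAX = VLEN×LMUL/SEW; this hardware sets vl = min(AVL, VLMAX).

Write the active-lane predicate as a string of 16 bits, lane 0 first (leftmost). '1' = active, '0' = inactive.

predicate = 1111111110000000

VLMAX = (256 × 4) / 64 = 16 lanes
AVL=9 ≤ VLMAX=16, so vl = 9
bits (lane 0 leftmost): 1111111110000000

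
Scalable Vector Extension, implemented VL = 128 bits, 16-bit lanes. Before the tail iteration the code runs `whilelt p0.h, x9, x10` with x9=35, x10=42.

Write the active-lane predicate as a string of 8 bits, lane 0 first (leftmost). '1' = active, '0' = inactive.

128-bit reg / 16-bit elem → 8 lanes
p0[j] = (35+j < 42); true for j=0..6 → 7 lanes set
bits (lane 0 leftmost): 11111110

predicate = 11111110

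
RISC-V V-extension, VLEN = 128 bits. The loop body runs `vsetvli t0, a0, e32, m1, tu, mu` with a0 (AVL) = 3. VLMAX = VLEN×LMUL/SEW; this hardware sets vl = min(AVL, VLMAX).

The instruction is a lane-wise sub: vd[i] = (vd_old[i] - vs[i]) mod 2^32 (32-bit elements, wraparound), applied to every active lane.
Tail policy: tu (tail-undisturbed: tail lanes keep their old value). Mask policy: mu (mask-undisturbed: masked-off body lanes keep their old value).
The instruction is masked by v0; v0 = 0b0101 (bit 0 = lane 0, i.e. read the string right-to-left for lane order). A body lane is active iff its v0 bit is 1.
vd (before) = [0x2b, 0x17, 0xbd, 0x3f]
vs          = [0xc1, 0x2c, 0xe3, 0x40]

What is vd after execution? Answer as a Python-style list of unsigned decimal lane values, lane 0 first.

VLMAX = (128 × 1) / 32 = 4 lanes
vl = min(AVL, VLMAX) = min(3, 4) = 3
vd[0] sub(0x2b,0xc1) -> 0xffffff6a
vd[1] mask-off/keep -> 0x17
vd[2] sub(0xbd,0xe3) -> 0xffffffda
vd[3] tail/keep -> 0x3f

vd = [4294967146, 23, 4294967258, 63]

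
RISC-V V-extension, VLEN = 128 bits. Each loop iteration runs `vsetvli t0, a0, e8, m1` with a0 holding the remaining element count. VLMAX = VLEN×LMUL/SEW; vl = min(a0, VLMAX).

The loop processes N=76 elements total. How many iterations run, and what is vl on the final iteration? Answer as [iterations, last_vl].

[iterations, last_vl] = [5, 12]

VLMAX = VLEN×LMUL/SEW = 128×1/8 = 16
76 elements at 16/iter → 5 passes, remainder 12 on the last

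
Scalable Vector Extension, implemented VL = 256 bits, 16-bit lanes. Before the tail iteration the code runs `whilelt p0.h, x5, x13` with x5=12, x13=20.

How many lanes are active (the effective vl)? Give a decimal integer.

vl = 8

256-bit reg / 16-bit elem → 16 lanes
p0[j] = (12+j < 20); true for j=0..7 → 8 lanes set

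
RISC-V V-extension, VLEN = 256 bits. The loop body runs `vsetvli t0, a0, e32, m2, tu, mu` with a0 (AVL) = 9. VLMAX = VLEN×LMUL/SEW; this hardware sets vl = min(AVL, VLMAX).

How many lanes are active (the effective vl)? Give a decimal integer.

VLMAX = (256 × 2) / 32 = 16 lanes
AVL=9 ≤ VLMAX=16, so vl = 9

vl = 9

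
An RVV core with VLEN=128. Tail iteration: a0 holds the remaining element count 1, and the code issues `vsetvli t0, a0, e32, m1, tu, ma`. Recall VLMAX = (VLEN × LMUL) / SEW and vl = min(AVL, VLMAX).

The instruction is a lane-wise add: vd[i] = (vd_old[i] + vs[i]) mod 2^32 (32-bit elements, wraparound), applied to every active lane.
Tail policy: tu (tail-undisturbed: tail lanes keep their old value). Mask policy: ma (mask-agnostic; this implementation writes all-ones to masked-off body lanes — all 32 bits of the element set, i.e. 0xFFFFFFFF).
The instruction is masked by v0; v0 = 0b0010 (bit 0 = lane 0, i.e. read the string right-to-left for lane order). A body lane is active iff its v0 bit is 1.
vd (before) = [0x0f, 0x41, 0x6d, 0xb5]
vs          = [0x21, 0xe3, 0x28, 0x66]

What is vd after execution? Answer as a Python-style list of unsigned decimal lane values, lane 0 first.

vd = [4294967295, 65, 109, 181]

VLMAX = VLEN×LMUL/SEW = 128×1/32 = 4
vl ← min(1, 4) = 1
  i=0: mask-off/ones → 4294967295
  i=1: tail/keep → 65
  i=2: tail/keep → 109
  i=3: tail/keep → 181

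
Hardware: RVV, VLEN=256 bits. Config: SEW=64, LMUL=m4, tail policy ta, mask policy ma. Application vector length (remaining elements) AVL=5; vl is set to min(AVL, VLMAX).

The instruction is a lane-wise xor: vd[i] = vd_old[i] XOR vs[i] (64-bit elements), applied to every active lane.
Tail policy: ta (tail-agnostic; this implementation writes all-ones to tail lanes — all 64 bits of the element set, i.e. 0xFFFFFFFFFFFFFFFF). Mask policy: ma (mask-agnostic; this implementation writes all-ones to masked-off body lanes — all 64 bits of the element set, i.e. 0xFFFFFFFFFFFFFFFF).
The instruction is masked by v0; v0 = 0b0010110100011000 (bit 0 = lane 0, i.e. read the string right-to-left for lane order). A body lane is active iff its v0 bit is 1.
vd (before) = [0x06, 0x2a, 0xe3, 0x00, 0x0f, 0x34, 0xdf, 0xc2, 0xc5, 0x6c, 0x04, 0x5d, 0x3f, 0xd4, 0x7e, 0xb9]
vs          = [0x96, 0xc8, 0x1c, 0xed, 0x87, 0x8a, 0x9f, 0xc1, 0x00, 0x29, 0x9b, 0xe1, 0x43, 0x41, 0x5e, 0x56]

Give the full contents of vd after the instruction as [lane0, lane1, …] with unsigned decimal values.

lanes per group: 256·4/64 = 16
vl ← min(5, 16) = 5
vd[0] mask-off/ones -> 0xffffffffffffffff
vd[1] mask-off/ones -> 0xffffffffffffffff
vd[2] mask-off/ones -> 0xffffffffffffffff
vd[3] xor(0x00,0xed) -> 0xed
vd[4] xor(0x0f,0x87) -> 0x88
vd[5] tail/ones -> 0xffffffffffffffff
vd[6] tail/ones -> 0xffffffffffffffff
vd[7] tail/ones -> 0xffffffffffffffff
vd[8] tail/ones -> 0xffffffffffffffff
vd[9] tail/ones -> 0xffffffffffffffff
vd[10] tail/ones -> 0xffffffffffffffff
vd[11] tail/ones -> 0xffffffffffffffff
vd[12] tail/ones -> 0xffffffffffffffff
vd[13] tail/ones -> 0xffffffffffffffff
vd[14] tail/ones -> 0xffffffffffffffff
vd[15] tail/ones -> 0xffffffffffffffff

vd = [18446744073709551615, 18446744073709551615, 18446744073709551615, 237, 136, 18446744073709551615, 18446744073709551615, 18446744073709551615, 18446744073709551615, 18446744073709551615, 18446744073709551615, 18446744073709551615, 18446744073709551615, 18446744073709551615, 18446744073709551615, 18446744073709551615]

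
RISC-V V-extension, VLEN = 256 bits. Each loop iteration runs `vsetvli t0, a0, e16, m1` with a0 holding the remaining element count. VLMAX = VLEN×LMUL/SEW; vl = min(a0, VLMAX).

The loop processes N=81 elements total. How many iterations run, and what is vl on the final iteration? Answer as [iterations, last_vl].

[iterations, last_vl] = [6, 1]

VLMAX = (256 × 1) / 16 = 16 lanes
N=81: ⌈81/16⌉ = 6 iters; last vl = 81 − 5×16 = 1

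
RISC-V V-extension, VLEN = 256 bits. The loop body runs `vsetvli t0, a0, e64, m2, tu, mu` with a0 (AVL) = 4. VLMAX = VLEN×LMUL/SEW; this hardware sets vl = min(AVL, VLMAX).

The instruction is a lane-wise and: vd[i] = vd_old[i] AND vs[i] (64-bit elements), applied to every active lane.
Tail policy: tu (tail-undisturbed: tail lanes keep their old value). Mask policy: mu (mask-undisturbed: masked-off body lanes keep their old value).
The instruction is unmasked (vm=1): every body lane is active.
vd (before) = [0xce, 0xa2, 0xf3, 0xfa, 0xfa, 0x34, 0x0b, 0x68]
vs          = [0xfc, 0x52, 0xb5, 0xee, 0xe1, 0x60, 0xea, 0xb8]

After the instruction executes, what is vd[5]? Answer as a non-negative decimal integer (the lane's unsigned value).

VLMAX = VLEN×LMUL/SEW = 256×2/64 = 8
AVL=4 ≤ VLMAX=8, so vl = 4
vd[0] and(0xce,0xfc) -> 0xcc
vd[1] and(0xa2,0x52) -> 0x02
vd[2] and(0xf3,0xb5) -> 0xb1
vd[3] and(0xfa,0xee) -> 0xea
vd[4] tail/keep -> 0xfa
vd[5] tail/keep -> 0x34
vd[6] tail/keep -> 0x0b
vd[7] tail/keep -> 0x68

vd[5] = 52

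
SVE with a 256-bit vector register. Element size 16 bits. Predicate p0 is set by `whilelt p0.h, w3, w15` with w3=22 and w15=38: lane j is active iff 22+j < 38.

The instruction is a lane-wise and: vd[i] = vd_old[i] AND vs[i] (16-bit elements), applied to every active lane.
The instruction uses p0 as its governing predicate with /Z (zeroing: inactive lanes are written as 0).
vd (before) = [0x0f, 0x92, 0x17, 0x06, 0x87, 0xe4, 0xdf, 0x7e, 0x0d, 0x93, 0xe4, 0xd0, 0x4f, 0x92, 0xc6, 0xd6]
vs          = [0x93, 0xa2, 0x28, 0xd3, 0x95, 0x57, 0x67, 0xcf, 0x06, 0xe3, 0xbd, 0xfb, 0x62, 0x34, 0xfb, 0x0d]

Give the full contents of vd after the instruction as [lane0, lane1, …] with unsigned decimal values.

lane count: 256 div 16 = 16
active while 22+j < 38, i.e. j ∈ [0,16) capped at 16 ⇒ 16
  i=0: and(0x0f,0x93) → 3
  i=1: and(0x92,0xa2) → 130
  i=2: and(0x17,0x28) → 0
  i=3: and(0x06,0xd3) → 2
  i=4: and(0x87,0x95) → 133
  i=5: and(0xe4,0x57) → 68
  i=6: and(0xdf,0x67) → 71
  i=7: and(0x7e,0xcf) → 78
  i=8: and(0x0d,0x06) → 4
  i=9: and(0x93,0xe3) → 131
  i=10: and(0xe4,0xbd) → 164
  i=11: and(0xd0,0xfb) → 208
  i=12: and(0x4f,0x62) → 66
  i=13: and(0x92,0x34) → 16
  i=14: and(0xc6,0xfb) → 194
  i=15: and(0xd6,0x0d) → 4

vd = [3, 130, 0, 2, 133, 68, 71, 78, 4, 131, 164, 208, 66, 16, 194, 4]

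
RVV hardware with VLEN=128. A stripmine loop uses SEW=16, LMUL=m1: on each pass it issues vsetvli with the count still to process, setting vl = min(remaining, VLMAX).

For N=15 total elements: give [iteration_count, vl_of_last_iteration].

VLMAX = VLEN×LMUL/SEW = 128×1/16 = 8
15 elements at 8/iter → 2 passes, remainder 7 on the last

[iterations, last_vl] = [2, 7]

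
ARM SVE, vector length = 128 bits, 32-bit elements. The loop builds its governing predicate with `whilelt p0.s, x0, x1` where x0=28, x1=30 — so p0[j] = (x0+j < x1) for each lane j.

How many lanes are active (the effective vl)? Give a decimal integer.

lane count: 128 div 32 = 4
whilelt: lane j active iff 28+j < 30 → j < 2 → 2 active

vl = 2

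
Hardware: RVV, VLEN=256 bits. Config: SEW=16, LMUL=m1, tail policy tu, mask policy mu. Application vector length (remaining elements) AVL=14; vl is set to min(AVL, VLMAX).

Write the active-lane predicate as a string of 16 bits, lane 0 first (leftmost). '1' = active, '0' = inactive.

VLMAX = (256 × 1) / 16 = 16 lanes
vl = min(AVL, VLMAX) = min(14, 16) = 14
bits (lane 0 leftmost): 1111111111111100

predicate = 1111111111111100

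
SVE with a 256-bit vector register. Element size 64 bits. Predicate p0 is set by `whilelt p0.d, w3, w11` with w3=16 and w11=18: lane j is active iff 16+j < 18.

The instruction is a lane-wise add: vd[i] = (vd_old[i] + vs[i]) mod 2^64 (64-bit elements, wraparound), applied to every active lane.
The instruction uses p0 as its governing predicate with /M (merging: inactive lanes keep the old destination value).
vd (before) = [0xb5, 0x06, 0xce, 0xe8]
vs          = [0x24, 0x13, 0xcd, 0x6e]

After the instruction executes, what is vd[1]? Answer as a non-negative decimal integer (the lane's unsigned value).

register lanes = 256/64 = 4
active while 16+j < 18, i.e. j ∈ [0,2) capped at 4 ⇒ 2
lane  0: add(0xb5,0x24) ⇒ 0xd9
lane  1: add(0x06,0x13) ⇒ 0x19
lane  2: tail/keep ⇒ 0xce
lane  3: tail/keep ⇒ 0xe8

vd[1] = 25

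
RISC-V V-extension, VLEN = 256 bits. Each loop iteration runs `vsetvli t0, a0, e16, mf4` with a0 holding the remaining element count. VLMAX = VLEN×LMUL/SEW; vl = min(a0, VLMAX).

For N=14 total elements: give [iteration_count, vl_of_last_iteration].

[iterations, last_vl] = [4, 2]

lanes per group: 256·1/4/16 = 4
N=14: ⌈14/4⌉ = 4 iters; last vl = 14 − 3×4 = 2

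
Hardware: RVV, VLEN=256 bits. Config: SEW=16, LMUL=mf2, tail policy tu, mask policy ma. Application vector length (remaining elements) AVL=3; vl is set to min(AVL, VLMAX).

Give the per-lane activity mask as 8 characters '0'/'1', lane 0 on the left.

lanes per group: 256·1/2/16 = 8
vl ← min(3, 8) = 3
bits (lane 0 leftmost): 11100000

predicate = 11100000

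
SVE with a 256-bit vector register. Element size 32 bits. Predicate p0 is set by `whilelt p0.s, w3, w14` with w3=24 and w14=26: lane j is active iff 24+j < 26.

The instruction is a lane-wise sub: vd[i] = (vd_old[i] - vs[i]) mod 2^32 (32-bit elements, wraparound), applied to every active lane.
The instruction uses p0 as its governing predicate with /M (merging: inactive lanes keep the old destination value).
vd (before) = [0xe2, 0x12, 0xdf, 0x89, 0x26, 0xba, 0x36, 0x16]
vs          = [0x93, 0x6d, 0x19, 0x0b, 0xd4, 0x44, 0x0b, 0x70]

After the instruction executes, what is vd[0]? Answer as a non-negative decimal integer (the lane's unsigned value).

vd[0] = 79

256-bit reg / 32-bit elem → 8 lanes
p0[j] = (24+j < 26); true for j=0..1 → 2 lanes set
vd[0] sub(0xe2,0x93) -> 0x4f
vd[1] sub(0x12,0x6d) -> 0xffffffa5
vd[2] tail/keep -> 0xdf
vd[3] tail/keep -> 0x89
vd[4] tail/keep -> 0x26
vd[5] tail/keep -> 0xba
vd[6] tail/keep -> 0x36
vd[7] tail/keep -> 0x16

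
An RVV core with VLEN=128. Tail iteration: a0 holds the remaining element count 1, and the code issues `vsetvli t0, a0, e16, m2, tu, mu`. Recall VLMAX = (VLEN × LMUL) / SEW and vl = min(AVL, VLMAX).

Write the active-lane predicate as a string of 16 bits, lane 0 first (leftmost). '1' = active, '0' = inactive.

predicate = 1000000000000000

lanes per group: 128·2/16 = 16
vl ← min(1, 16) = 1
bits (lane 0 leftmost): 1000000000000000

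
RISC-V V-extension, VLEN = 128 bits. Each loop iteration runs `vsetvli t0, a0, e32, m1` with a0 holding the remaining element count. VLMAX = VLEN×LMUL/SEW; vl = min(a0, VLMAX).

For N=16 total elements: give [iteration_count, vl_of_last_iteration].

VLMAX = VLEN×LMUL/SEW = 128×1/32 = 4
N=16: ⌈16/4⌉ = 4 iters; last vl = 16 − 3×4 = 4

[iterations, last_vl] = [4, 4]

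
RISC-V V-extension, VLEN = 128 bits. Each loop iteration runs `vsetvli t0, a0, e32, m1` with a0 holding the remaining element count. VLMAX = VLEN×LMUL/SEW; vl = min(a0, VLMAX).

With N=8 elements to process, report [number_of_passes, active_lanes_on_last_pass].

[iterations, last_vl] = [2, 4]

VLMAX = VLEN×LMUL/SEW = 128×1/32 = 4
iterations = ceil(8/4) = 2; final-pass vl = 4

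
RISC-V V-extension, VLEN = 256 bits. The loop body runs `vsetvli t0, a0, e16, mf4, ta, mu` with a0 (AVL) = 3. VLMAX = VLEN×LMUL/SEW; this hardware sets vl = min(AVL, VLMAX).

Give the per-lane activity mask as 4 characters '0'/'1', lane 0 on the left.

VLMAX = (256 × 1/4) / 16 = 4 lanes
vl ← min(3, 4) = 3
bits (lane 0 leftmost): 1110

predicate = 1110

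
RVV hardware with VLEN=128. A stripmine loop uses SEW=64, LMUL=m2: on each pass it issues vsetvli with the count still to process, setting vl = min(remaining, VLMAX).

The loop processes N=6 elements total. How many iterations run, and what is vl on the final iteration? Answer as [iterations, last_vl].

lanes per group: 128·2/64 = 4
iterations = ceil(6/4) = 2; final-pass vl = 2

[iterations, last_vl] = [2, 2]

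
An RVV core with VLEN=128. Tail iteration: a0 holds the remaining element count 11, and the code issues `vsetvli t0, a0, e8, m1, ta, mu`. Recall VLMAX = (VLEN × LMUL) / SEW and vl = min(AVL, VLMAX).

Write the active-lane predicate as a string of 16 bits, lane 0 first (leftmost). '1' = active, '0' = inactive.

lanes per group: 128·1/8 = 16
vl ← min(11, 16) = 11
bits (lane 0 leftmost): 1111111111100000

predicate = 1111111111100000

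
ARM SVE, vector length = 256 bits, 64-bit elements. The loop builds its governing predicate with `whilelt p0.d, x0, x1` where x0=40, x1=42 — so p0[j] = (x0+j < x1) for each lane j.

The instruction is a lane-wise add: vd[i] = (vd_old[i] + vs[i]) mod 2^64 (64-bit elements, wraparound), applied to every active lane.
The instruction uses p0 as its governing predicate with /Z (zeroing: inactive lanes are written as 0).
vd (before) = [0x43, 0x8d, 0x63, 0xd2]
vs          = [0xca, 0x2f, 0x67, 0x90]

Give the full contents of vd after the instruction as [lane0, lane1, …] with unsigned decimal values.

vd = [269, 188, 0, 0]

register lanes = 256/64 = 4
p0[j] = (40+j < 42); true for j=0..1 → 2 lanes set
vd[0] add(0x43,0xca) -> 0x10d
vd[1] add(0x8d,0x2f) -> 0xbc
vd[2] tail/zero -> 0x00
vd[3] tail/zero -> 0x00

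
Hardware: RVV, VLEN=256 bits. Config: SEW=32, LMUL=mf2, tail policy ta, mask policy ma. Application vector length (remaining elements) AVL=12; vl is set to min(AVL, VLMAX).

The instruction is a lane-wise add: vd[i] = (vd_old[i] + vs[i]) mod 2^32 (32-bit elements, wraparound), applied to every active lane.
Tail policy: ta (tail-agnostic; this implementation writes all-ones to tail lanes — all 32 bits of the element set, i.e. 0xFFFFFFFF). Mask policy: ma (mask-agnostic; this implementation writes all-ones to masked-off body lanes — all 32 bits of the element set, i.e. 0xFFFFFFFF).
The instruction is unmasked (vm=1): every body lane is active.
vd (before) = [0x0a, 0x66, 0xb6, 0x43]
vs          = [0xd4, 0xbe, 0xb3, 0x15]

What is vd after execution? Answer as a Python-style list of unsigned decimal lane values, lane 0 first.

vd = [222, 292, 361, 88]

VLMAX = VLEN×LMUL/SEW = 256×1/2/32 = 4
vl = min(AVL, VLMAX) = min(12, 4) = 4
lane  0: add(0x0a,0xd4) ⇒ 0xde
lane  1: add(0x66,0xbe) ⇒ 0x124
lane  2: add(0xb6,0xb3) ⇒ 0x169
lane  3: add(0x43,0x15) ⇒ 0x58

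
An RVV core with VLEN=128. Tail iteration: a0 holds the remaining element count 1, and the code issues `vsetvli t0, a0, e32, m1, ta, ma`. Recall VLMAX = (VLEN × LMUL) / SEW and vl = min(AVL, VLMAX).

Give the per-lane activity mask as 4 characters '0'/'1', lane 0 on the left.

VLMAX = VLEN×LMUL/SEW = 128×1/32 = 4
vl = min(AVL, VLMAX) = min(1, 4) = 1
bits (lane 0 leftmost): 1000

predicate = 1000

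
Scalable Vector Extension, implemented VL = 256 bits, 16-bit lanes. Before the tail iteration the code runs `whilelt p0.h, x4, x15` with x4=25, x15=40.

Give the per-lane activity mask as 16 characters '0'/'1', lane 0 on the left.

lane count: 256 div 16 = 16
active while 25+j < 40, i.e. j ∈ [0,15) capped at 16 ⇒ 15
bits (lane 0 leftmost): 1111111111111110

predicate = 1111111111111110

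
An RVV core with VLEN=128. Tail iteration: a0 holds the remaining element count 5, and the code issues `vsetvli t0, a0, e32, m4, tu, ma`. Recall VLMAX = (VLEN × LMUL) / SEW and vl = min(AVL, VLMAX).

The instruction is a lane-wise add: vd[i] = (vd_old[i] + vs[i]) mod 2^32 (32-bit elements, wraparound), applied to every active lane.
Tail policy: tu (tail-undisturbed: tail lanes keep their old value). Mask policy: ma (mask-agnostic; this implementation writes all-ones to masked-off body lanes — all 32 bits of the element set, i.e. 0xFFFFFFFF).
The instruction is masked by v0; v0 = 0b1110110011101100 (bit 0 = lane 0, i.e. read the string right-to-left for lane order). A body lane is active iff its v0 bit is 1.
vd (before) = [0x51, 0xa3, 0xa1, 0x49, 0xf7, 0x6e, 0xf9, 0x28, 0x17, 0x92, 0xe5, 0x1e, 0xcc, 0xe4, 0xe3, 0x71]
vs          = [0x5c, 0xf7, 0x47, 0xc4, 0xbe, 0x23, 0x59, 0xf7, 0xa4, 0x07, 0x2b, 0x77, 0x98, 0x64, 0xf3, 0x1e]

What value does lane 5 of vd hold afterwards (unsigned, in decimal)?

lanes per group: 128·4/32 = 16
vl = min(AVL, VLMAX) = min(5, 16) = 5
  i=0: mask-off/ones → 4294967295
  i=1: mask-off/ones → 4294967295
  i=2: add(0xa1,0x47) → 232
  i=3: add(0x49,0xc4) → 269
  i=4: mask-off/ones → 4294967295
  i=5: tail/keep → 110
  i=6: tail/keep → 249
  i=7: tail/keep → 40
  i=8: tail/keep → 23
  i=9: tail/keep → 146
  i=10: tail/keep → 229
  i=11: tail/keep → 30
  i=12: tail/keep → 204
  i=13: tail/keep → 228
  i=14: tail/keep → 227
  i=15: tail/keep → 113

vd[5] = 110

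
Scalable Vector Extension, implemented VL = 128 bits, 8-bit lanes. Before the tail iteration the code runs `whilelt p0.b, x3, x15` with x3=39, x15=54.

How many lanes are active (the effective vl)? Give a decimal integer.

register lanes = 128/8 = 16
whilelt: lane j active iff 39+j < 54 → j < 15 → 15 active

vl = 15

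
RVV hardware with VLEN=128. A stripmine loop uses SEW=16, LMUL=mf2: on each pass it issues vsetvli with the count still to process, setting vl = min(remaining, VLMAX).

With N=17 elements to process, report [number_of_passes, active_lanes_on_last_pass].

[iterations, last_vl] = [5, 1]

VLMAX = (128 × 1/2) / 16 = 4 lanes
N=17: ⌈17/4⌉ = 5 iters; last vl = 17 − 4×4 = 1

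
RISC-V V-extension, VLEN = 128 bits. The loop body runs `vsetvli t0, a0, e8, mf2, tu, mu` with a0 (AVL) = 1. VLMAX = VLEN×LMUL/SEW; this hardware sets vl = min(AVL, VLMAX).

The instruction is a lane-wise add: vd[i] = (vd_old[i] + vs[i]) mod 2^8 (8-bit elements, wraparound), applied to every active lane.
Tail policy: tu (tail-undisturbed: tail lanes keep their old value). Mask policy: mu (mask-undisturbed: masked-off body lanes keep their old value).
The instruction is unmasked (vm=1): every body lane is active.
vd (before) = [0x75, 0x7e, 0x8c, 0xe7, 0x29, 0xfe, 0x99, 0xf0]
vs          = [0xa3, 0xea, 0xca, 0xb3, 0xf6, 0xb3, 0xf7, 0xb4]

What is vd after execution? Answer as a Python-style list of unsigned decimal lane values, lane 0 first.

VLMAX = (128 × 1/2) / 8 = 8 lanes
vl = min(AVL, VLMAX) = min(1, 8) = 1
[0] add(0x75,0xa3) = 0x18
[1] tail/keep = 0x7e
[2] tail/keep = 0x8c
[3] tail/keep = 0xe7
[4] tail/keep = 0x29
[5] tail/keep = 0xfe
[6] tail/keep = 0x99
[7] tail/keep = 0xf0

vd = [24, 126, 140, 231, 41, 254, 153, 240]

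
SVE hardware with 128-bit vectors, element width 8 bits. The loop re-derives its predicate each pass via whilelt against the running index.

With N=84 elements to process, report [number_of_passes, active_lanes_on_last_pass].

[iterations, last_vl] = [6, 4]

128-bit reg / 8-bit elem → 16 lanes
84 elements at 16/iter → 6 passes, remainder 4 on the last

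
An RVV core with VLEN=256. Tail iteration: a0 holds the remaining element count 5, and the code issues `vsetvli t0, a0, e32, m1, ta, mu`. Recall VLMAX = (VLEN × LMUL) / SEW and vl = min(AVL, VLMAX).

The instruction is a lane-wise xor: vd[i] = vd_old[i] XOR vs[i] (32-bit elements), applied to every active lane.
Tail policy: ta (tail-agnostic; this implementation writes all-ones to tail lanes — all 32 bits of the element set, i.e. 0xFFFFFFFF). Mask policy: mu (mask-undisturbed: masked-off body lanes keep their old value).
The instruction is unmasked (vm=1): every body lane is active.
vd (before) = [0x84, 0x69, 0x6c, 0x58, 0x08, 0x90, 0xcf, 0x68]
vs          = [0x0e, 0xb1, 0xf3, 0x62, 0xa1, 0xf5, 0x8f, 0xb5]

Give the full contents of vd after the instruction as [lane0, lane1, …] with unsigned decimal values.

vd = [138, 216, 159, 58, 169, 4294967295, 4294967295, 4294967295]

lanes per group: 256·1/32 = 8
AVL=5 ≤ VLMAX=8, so vl = 5
[0] xor(0x84,0x0e) = 0x8a
[1] xor(0x69,0xb1) = 0xd8
[2] xor(0x6c,0xf3) = 0x9f
[3] xor(0x58,0x62) = 0x3a
[4] xor(0x08,0xa1) = 0xa9
[5] tail/ones = 0xffffffff
[6] tail/ones = 0xffffffff
[7] tail/ones = 0xffffffff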